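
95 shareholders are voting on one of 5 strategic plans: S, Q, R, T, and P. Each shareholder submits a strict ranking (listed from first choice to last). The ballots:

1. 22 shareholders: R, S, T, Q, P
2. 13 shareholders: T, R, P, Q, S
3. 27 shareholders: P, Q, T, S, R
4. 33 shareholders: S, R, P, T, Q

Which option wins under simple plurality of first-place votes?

S

First-place votes: S 33, Q 0, R 22, T 13, P 27.
S has the most first-place votes.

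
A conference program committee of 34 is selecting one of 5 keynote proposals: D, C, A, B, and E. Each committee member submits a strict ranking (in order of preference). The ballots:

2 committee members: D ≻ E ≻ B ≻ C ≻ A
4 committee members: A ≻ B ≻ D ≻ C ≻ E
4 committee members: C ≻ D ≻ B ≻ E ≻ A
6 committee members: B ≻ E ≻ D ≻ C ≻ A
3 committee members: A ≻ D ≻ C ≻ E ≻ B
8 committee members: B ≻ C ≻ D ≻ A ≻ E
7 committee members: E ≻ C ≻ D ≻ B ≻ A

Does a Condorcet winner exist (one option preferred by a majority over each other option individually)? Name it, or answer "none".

B vs D: 18–16 for B.
B vs C: 20–14 for B.
B vs A: 27–7 for B.
B vs E: 22–12 for B.
B beats every other option head-to-head.

B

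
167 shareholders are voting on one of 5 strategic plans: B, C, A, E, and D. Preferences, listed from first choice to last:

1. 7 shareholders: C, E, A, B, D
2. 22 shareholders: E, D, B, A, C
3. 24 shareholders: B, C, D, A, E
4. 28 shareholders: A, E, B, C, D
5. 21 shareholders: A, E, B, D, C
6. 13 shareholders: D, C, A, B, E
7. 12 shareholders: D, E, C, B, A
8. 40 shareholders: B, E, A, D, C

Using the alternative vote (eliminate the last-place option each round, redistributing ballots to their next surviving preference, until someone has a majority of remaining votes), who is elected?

Round 1: B 64, C 7, A 49, E 22, D 25. Eliminate C.
Round 2: B 64, A 49, E 29, D 25. Eliminate D.
Round 3: B 64, A 62, E 41. Eliminate E.
Round 4: B 98, A 69. B has a majority.

B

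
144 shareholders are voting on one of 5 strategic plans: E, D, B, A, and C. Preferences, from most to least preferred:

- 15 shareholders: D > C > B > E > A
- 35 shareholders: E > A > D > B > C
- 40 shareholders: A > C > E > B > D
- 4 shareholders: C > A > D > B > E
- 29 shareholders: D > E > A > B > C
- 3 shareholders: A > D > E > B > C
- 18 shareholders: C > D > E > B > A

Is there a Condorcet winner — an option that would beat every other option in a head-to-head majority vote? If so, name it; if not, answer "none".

Checking pairwise contests:
C beats E 77–67.
E beats D 75–69.
E beats B 125–19.
E beats A 97–47.
D beats C 82–62.
Every option loses at least one head-to-head, so there is no Condorcet winner.

none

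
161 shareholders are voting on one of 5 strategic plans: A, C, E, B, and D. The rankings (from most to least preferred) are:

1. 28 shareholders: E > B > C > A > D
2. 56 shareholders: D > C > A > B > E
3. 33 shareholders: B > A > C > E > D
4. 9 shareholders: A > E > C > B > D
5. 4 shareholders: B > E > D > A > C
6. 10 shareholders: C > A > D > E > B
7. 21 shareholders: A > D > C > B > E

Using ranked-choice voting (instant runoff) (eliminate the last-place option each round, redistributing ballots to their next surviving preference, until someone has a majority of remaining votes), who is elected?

Round 1: A 30, C 10, E 28, B 37, D 56. Eliminate C.
Round 2: A 40, E 28, B 37, D 56. Eliminate E.
Round 3: A 40, B 65, D 56. Eliminate A.
Round 4: B 74, D 87. D has a majority.

D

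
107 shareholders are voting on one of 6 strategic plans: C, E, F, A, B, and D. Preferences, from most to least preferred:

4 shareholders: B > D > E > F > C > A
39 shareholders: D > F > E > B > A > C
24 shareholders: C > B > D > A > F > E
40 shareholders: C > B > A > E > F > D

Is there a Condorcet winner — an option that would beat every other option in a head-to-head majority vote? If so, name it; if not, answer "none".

C vs E: 64–43 for C.
C vs F: 64–43 for C.
C vs A: 68–39 for C.
C vs B: 64–43 for C.
C vs D: 64–43 for C.
C beats every other option head-to-head.

C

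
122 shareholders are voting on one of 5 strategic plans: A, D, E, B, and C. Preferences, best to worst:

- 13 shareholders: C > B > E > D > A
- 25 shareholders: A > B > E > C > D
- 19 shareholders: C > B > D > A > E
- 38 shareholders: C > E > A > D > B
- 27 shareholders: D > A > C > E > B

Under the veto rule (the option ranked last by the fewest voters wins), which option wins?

C

Last-place votes: A 13, D 25, E 19, B 65, C 0.
C is ranked last by the fewest voters, so C wins.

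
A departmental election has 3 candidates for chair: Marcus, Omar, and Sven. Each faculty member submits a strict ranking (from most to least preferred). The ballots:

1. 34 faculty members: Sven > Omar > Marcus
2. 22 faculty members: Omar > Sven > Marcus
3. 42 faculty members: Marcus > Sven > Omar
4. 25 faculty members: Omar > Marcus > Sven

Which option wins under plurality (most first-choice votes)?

First-place votes: Marcus 42, Omar 47, Sven 34.
Omar has the most first-place votes.

Omar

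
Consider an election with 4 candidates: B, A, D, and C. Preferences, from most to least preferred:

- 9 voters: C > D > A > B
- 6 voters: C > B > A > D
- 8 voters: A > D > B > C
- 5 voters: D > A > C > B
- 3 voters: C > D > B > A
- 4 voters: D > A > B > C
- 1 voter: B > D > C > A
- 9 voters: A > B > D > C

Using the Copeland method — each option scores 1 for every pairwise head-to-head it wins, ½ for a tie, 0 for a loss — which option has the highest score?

A

B: loses to A, D, and C → score 0.
A: beats B, D, and C → score 3.
D: beats B and C; loses to A → score 2.
C: beats B; loses to A and D → score 1.
A has the best pairwise record.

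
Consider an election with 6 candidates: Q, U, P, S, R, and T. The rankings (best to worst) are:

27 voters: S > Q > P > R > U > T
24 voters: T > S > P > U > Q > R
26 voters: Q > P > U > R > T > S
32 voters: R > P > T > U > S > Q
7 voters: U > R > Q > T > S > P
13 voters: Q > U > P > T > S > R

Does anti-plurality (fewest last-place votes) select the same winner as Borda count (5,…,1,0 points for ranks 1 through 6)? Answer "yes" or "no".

Anti-plurality — last-place votes: Q 32, U 0, P 7, S 26, R 37, T 27. Winner: U.
Borda — scores: Q 348, U 304, P 424, S 283, R 294, T 282. Winner: P.
The two methods disagree.

no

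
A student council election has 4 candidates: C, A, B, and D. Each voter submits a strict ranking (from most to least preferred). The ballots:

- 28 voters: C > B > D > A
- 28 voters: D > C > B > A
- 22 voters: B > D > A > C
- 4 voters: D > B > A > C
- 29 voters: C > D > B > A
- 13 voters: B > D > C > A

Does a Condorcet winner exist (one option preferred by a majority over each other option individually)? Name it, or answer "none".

none

Checking pairwise contests:
D beats C 67–57.
C beats A 98–26.
C beats B 85–39.
B beats D 63–61.
Every option loses at least one head-to-head, so there is no Condorcet winner.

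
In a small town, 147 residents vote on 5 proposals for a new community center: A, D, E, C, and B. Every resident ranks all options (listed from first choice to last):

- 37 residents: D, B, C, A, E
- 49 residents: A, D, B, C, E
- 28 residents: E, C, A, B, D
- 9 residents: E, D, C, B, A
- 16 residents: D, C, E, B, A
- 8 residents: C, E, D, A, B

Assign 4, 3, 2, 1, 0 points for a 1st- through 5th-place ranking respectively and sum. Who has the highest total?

A: 37·1 + 49·4 + 28·2 + 9·0 + 16·0 + 8·1 = 297
D: 37·4 + 49·3 + 28·0 + 9·3 + 16·4 + 8·2 = 402
E: 37·0 + 49·0 + 28·4 + 9·4 + 16·2 + 8·3 = 204
C: 37·2 + 49·1 + 28·3 + 9·2 + 16·3 + 8·4 = 305
B: 37·3 + 49·2 + 28·1 + 9·1 + 16·1 + 8·0 = 262
D has the highest Borda score (402).

D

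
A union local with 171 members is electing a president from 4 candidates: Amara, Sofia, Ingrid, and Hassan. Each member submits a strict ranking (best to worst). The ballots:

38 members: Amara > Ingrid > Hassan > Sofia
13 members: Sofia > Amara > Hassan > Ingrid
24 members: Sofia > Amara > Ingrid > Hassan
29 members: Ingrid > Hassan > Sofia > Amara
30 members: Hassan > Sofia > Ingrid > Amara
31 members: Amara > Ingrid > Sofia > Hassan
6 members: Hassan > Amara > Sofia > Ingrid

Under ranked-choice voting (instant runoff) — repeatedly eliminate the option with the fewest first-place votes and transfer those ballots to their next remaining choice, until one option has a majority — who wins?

Amara

Round 1: Amara 69, Sofia 37, Ingrid 29, Hassan 36. Eliminate Ingrid.
Round 2: Amara 69, Sofia 37, Hassan 65. Eliminate Sofia.
Round 3: Amara 106, Hassan 65. Amara has a majority.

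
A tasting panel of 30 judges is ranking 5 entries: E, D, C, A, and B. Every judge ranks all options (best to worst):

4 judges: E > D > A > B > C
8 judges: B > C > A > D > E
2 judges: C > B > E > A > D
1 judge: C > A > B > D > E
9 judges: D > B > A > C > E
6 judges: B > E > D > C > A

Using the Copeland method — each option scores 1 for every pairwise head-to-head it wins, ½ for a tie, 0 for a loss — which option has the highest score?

B

E: loses to D, C, A, and B → score 0.
D: beats E, C, and A; loses to B → score 3.
C: beats E and A; loses to D and B → score 2.
A: beats E; loses to D, C, and B → score 1.
B: beats E, D, C, and A → score 4.
B has the best pairwise record.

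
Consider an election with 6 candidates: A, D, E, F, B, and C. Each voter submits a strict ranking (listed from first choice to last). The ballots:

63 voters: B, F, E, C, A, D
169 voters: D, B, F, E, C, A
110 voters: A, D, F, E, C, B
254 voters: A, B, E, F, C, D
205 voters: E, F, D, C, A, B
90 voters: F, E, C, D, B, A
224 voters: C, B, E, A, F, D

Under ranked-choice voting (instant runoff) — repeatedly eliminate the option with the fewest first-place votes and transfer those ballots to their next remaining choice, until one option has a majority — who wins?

Round 1: A 364, D 169, E 205, F 90, B 63, C 224. Eliminate B.
Round 2: A 364, D 169, E 205, F 153, C 224. Eliminate F.
Round 3: A 364, D 169, E 358, C 224. Eliminate D.
Round 4: A 364, E 527, C 224. Eliminate C.
Round 5: A 364, E 751. E has a majority.

E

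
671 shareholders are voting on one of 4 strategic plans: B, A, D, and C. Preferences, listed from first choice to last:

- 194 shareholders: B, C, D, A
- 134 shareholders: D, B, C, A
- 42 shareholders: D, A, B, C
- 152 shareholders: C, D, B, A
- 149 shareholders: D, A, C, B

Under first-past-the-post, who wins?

D

First-place votes: B 194, A 0, D 325, C 152.
D has the most first-place votes.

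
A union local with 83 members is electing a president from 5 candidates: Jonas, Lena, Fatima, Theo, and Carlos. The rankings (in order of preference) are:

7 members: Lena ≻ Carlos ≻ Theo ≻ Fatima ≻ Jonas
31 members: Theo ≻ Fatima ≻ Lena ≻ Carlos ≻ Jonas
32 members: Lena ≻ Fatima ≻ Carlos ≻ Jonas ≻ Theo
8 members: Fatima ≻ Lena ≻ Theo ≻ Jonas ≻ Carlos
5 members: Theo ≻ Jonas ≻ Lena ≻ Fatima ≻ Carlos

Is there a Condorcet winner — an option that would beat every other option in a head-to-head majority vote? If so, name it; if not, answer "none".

Lena

Lena vs Jonas: 78–5 for Lena.
Lena vs Fatima: 44–39 for Lena.
Lena vs Theo: 47–36 for Lena.
Lena vs Carlos: 83–0 for Lena.
Lena beats every other option head-to-head.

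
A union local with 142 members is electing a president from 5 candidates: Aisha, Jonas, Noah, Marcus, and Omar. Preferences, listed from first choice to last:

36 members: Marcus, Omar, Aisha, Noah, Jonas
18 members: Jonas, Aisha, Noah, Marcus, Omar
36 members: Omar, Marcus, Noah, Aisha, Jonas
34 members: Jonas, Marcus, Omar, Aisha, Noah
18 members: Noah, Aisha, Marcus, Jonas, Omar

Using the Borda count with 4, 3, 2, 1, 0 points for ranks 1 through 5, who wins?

Aisha: 36·2 + 18·3 + 36·1 + 34·1 + 18·3 = 250
Jonas: 36·0 + 18·4 + 36·0 + 34·4 + 18·1 = 226
Noah: 36·1 + 18·2 + 36·2 + 34·0 + 18·4 = 216
Marcus: 36·4 + 18·1 + 36·3 + 34·3 + 18·2 = 408
Omar: 36·3 + 18·0 + 36·4 + 34·2 + 18·0 = 320
Marcus has the highest Borda score (408).

Marcus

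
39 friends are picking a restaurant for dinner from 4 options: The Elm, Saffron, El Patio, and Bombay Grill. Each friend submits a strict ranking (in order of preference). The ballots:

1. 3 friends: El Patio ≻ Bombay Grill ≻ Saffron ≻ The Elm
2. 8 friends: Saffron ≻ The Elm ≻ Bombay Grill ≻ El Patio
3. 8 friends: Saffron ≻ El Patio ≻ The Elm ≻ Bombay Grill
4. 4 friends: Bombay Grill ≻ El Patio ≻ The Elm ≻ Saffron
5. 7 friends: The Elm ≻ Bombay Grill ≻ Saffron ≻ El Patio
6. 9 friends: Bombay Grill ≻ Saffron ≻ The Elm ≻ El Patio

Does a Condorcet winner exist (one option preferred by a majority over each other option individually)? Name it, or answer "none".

Checking pairwise contests:
Saffron beats The Elm 28–11.
Bombay Grill beats Saffron 23–16.
The Elm beats El Patio 24–15.
The Elm beats Bombay Grill 23–16.
Every option loses at least one head-to-head, so there is no Condorcet winner.

none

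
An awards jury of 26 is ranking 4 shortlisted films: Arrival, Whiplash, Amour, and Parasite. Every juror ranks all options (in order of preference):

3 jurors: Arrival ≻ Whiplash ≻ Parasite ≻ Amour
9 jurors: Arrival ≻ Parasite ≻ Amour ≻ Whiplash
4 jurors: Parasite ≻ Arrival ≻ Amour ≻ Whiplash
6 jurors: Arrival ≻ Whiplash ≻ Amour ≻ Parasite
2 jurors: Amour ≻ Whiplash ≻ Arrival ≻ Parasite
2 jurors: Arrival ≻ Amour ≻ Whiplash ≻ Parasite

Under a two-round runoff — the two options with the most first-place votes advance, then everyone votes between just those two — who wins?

Round 1 first-place votes: Arrival 20, Whiplash 0, Amour 2, Parasite 4.
Arrival and Parasite advance.
Runoff: Arrival is preferred to Parasite by 22 voters; Parasite by 4.
Arrival wins the runoff.

Arrival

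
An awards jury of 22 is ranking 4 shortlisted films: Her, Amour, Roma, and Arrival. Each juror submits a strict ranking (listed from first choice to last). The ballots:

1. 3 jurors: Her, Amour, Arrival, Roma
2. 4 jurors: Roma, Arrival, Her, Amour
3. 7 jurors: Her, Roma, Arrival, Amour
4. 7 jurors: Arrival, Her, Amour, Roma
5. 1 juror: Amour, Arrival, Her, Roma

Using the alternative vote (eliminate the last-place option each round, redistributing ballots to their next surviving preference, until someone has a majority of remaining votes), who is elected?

Arrival

Round 1: Her 10, Amour 1, Roma 4, Arrival 7. Eliminate Amour.
Round 2: Her 10, Roma 4, Arrival 8. Eliminate Roma.
Round 3: Her 10, Arrival 12. Arrival has a majority.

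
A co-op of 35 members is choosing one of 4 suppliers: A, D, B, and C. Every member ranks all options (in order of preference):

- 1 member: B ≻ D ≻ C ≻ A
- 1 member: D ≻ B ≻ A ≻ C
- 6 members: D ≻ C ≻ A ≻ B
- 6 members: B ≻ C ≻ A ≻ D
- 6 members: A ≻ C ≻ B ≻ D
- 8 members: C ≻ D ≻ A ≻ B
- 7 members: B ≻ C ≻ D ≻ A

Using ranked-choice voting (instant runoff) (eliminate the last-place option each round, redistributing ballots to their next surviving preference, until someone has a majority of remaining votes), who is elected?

C

Round 1: A 6, D 7, B 14, C 8. Eliminate A.
Round 2: D 7, B 14, C 14. Eliminate D.
Round 3: B 15, C 20. C has a majority.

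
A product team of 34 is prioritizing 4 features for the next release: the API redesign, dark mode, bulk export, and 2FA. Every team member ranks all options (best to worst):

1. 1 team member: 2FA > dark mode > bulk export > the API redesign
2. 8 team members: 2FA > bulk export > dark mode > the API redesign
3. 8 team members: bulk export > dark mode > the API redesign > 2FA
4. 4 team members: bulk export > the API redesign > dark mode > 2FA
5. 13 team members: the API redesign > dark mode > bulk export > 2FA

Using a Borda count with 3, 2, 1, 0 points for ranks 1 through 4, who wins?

the API redesign: 1·0 + 8·0 + 8·1 + 4·2 + 13·3 = 55
dark mode: 1·2 + 8·1 + 8·2 + 4·1 + 13·2 = 56
bulk export: 1·1 + 8·2 + 8·3 + 4·3 + 13·1 = 66
2FA: 1·3 + 8·3 + 8·0 + 4·0 + 13·0 = 27
bulk export has the highest Borda score (66).

bulk export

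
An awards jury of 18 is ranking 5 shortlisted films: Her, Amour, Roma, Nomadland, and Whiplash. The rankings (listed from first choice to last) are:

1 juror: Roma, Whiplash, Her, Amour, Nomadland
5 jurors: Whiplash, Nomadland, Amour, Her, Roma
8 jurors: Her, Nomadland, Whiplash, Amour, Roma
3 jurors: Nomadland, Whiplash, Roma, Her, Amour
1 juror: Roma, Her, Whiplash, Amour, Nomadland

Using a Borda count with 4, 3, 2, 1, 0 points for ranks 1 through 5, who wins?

Nomadland

Her: 1·2 + 5·1 + 8·4 + 3·1 + 1·3 = 45
Amour: 1·1 + 5·2 + 8·1 + 3·0 + 1·1 = 20
Roma: 1·4 + 5·0 + 8·0 + 3·2 + 1·4 = 14
Nomadland: 1·0 + 5·3 + 8·3 + 3·4 + 1·0 = 51
Whiplash: 1·3 + 5·4 + 8·2 + 3·3 + 1·2 = 50
Nomadland has the highest Borda score (51).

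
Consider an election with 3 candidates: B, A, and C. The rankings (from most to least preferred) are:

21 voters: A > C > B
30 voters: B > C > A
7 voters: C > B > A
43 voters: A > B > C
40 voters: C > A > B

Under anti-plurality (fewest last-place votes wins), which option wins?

A

Last-place votes: B 61, A 37, C 43.
A is ranked last by the fewest voters, so A wins.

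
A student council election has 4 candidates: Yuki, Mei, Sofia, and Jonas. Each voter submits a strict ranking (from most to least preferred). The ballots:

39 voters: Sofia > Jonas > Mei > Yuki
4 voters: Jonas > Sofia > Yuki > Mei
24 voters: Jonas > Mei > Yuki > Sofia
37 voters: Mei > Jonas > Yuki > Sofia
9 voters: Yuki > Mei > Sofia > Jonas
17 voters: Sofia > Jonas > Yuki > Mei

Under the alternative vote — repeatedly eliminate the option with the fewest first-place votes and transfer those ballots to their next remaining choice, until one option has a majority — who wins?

Round 1: Yuki 9, Mei 37, Sofia 56, Jonas 28. Eliminate Yuki.
Round 2: Mei 46, Sofia 56, Jonas 28. Eliminate Jonas.
Round 3: Mei 70, Sofia 60. Mei has a majority.

Mei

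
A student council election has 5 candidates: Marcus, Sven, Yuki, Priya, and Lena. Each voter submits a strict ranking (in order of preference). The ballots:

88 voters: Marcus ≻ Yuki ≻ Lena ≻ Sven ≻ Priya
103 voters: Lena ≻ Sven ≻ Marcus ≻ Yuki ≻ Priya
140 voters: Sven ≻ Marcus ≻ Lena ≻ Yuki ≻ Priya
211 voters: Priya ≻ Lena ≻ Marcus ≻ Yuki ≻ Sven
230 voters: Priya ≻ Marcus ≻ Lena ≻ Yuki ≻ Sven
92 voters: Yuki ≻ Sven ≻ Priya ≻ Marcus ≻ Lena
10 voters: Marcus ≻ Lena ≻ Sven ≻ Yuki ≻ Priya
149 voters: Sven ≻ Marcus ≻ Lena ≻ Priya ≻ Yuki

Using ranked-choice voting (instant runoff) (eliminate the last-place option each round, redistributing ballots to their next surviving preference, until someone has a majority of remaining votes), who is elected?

Sven

Round 1: Marcus 98, Sven 289, Yuki 92, Priya 441, Lena 103. Eliminate Yuki.
Round 2: Marcus 98, Sven 381, Priya 441, Lena 103. Eliminate Marcus.
Round 3: Sven 381, Priya 441, Lena 201. Eliminate Lena.
Round 4: Sven 582, Priya 441. Sven has a majority.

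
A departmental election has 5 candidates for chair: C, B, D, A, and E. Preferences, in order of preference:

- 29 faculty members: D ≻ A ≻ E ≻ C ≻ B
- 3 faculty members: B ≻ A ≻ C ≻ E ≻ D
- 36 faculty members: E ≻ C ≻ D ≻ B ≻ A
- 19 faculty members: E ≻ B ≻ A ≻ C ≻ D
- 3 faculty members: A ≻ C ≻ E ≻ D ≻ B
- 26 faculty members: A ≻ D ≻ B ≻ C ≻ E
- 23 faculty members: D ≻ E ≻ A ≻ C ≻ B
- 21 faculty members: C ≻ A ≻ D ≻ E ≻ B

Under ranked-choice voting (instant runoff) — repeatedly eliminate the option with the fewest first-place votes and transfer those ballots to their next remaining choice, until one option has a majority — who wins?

A

Round 1: C 21, B 3, D 52, A 29, E 55. Eliminate B.
Round 2: C 21, D 52, A 32, E 55. Eliminate C.
Round 3: D 52, A 53, E 55. Eliminate D.
Round 4: A 82, E 78. A has a majority.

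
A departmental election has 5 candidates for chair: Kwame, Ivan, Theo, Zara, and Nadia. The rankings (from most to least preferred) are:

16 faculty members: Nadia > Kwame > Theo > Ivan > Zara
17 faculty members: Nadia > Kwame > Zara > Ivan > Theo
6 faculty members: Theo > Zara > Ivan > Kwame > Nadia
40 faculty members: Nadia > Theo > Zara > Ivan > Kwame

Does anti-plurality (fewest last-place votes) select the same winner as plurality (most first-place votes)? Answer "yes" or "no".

no

Anti-plurality — last-place votes: Kwame 40, Ivan 0, Theo 17, Zara 16, Nadia 6. Winner: Ivan.
Plurality — first-place votes: Kwame 0, Ivan 0, Theo 6, Zara 0, Nadia 73. Winner: Nadia.
The two methods disagree.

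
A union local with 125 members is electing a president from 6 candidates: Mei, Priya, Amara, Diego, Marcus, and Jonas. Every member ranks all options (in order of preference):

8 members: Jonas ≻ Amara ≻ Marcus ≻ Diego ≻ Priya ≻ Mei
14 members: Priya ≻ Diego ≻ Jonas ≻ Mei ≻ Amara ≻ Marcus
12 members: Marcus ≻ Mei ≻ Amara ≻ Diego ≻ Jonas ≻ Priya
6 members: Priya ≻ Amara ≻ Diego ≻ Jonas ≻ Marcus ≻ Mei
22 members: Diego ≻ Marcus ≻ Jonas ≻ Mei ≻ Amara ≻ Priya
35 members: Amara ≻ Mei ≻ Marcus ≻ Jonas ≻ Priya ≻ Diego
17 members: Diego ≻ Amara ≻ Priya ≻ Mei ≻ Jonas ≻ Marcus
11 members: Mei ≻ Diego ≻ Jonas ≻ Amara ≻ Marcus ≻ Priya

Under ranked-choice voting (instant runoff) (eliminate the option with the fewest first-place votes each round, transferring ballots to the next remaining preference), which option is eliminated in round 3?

Marcus

Round 1: Mei 11, Priya 20, Amara 35, Diego 39, Marcus 12, Jonas 8. Eliminate Jonas.
Round 2: Mei 11, Priya 20, Amara 43, Diego 39, Marcus 12. Eliminate Mei.
Round 3: Priya 20, Amara 43, Diego 50, Marcus 12. Eliminate Marcus.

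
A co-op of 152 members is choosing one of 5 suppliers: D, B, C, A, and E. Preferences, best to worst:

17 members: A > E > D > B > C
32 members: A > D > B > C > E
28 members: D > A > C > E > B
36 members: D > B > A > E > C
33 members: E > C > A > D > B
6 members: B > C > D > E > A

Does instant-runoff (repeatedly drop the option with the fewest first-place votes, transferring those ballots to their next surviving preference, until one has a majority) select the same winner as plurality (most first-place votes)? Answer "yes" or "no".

no

Instant-runoff — R1 D 64, B 6, C 0, A 49, E 33 (C out); R2 D 64, B 6, A 49, E 33 (B out); R3 D 70, A 49, E 33 (E out); R4 D 70, A 82 (A winner). Winner: A.
Plurality — first-place votes: D 64, B 6, C 0, A 49, E 33. Winner: D.
The two methods disagree.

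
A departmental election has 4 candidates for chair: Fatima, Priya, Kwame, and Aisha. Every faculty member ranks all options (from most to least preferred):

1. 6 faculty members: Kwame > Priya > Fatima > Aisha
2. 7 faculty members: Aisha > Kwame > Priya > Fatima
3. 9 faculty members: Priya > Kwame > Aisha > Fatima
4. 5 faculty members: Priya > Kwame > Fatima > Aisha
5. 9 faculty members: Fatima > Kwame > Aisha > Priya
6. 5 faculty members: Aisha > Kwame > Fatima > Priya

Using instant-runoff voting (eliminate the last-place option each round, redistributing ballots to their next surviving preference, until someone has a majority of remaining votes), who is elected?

Aisha

Round 1: Fatima 9, Priya 14, Kwame 6, Aisha 12. Eliminate Kwame.
Round 2: Fatima 9, Priya 20, Aisha 12. Eliminate Fatima.
Round 3: Priya 20, Aisha 21. Aisha has a majority.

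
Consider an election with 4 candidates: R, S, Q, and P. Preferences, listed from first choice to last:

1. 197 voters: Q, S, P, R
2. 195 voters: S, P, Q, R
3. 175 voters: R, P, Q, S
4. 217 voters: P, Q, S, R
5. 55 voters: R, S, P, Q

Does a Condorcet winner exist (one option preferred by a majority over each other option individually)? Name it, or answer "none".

none

Checking pairwise contests:
S beats R 609–230.
Q beats S 589–250.
P beats Q 642–197.
S beats P 447–392.
Every option loses at least one head-to-head, so there is no Condorcet winner.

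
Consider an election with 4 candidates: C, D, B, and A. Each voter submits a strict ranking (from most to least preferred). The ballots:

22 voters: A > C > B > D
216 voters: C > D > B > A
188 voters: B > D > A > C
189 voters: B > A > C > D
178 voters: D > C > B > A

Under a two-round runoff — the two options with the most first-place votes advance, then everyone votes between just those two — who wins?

C

Round 1 first-place votes: C 216, D 178, B 377, A 22.
B and C advance.
Runoff: B is preferred to C by 377 voters; C by 416.
C wins the runoff.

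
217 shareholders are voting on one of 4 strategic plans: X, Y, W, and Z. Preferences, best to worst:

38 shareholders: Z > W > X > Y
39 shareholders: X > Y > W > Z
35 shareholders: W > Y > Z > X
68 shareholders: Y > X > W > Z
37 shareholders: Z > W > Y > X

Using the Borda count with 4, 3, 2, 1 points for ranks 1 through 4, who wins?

Y

X: 38·2 + 39·4 + 35·1 + 68·3 + 37·1 = 508
Y: 38·1 + 39·3 + 35·3 + 68·4 + 37·2 = 606
W: 38·3 + 39·2 + 35·4 + 68·2 + 37·3 = 579
Z: 38·4 + 39·1 + 35·2 + 68·1 + 37·4 = 477
Y has the highest Borda score (606).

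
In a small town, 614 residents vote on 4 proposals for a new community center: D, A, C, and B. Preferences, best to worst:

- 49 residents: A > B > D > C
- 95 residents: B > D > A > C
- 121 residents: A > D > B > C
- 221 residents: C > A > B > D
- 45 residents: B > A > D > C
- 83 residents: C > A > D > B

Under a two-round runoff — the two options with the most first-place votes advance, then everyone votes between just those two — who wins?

A

Round 1 first-place votes: D 0, A 170, C 304, B 140.
C and A advance.
Runoff: C is preferred to A by 304 voters; A by 310.
A wins the runoff.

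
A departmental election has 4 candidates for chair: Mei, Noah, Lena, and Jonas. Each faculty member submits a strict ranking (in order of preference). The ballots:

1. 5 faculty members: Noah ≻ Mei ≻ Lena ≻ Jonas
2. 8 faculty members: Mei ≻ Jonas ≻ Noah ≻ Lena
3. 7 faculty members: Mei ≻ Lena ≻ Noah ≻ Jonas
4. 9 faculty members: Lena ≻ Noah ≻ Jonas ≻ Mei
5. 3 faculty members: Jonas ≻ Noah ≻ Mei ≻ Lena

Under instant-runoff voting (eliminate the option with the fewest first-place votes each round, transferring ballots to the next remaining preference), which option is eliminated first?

Round 1: Mei 15, Noah 5, Lena 9, Jonas 3. Eliminate Jonas.

Jonas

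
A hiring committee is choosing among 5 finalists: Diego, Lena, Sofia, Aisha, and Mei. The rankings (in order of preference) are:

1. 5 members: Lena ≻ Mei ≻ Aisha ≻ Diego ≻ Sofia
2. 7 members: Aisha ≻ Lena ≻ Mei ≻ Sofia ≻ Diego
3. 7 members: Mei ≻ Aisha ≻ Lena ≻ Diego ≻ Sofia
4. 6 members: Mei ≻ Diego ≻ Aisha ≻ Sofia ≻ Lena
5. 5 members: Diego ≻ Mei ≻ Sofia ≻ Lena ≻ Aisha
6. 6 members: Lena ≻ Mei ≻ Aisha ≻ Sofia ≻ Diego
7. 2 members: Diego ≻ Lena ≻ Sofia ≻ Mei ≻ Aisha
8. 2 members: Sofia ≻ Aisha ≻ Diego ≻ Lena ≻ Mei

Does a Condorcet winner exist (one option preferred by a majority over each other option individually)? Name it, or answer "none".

Checking pairwise contests:
Lena beats Diego 25–15.
Aisha beats Lena 22–18.
Diego beats Sofia 25–15.
Mei beats Aisha 31–9.
Lena beats Mei 22–18.
Every option loses at least one head-to-head, so there is no Condorcet winner.

none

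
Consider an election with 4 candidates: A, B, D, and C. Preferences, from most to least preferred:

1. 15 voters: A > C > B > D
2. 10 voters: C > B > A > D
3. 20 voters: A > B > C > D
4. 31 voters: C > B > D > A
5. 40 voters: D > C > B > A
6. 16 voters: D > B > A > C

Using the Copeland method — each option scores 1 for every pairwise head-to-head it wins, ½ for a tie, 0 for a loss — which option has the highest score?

C

A: loses to B, D, and C → score 0.
B: beats A and D; loses to C → score 2.
D: beats A; loses to B and C → score 1.
C: beats A, B, and D → score 3.
C has the best pairwise record.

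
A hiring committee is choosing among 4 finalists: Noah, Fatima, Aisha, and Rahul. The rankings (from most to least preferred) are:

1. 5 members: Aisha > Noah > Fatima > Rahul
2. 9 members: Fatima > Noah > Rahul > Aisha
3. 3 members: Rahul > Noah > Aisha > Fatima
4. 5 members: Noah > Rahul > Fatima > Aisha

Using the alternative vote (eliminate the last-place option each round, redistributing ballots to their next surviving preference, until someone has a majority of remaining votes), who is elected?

Noah

Round 1: Noah 5, Fatima 9, Aisha 5, Rahul 3. Eliminate Rahul.
Round 2: Noah 8, Fatima 9, Aisha 5. Eliminate Aisha.
Round 3: Noah 13, Fatima 9. Noah has a majority.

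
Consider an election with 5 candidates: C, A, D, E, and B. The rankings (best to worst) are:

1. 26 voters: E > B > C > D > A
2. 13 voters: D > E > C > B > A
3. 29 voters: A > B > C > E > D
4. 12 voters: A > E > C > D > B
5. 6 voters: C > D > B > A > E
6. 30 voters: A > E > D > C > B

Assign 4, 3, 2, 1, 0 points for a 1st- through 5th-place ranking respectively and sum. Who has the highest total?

C: 26·2 + 13·2 + 29·2 + 12·2 + 6·4 + 30·1 = 214
A: 26·0 + 13·0 + 29·4 + 12·4 + 6·1 + 30·4 = 290
D: 26·1 + 13·4 + 29·0 + 12·1 + 6·3 + 30·2 = 168
E: 26·4 + 13·3 + 29·1 + 12·3 + 6·0 + 30·3 = 298
B: 26·3 + 13·1 + 29·3 + 12·0 + 6·2 + 30·0 = 190
E has the highest Borda score (298).

E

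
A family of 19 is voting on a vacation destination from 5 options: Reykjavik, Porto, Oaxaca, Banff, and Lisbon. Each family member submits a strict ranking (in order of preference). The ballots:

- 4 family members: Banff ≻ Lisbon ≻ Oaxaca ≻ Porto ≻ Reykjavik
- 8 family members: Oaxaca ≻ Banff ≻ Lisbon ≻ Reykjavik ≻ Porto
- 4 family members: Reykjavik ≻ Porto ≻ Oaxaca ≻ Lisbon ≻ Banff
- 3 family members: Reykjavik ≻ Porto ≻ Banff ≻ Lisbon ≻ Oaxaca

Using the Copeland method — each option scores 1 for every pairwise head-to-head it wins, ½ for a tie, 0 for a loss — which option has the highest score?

Reykjavik: beats Porto; loses to Oaxaca, Banff, and Lisbon → score 1.
Porto: loses to Reykjavik, Oaxaca, Banff, and Lisbon → score 0.
Oaxaca: beats Reykjavik, Porto, Banff, and Lisbon → score 4.
Banff: beats Reykjavik, Porto, and Lisbon; loses to Oaxaca → score 3.
Lisbon: beats Reykjavik and Porto; loses to Oaxaca and Banff → score 2.
Oaxaca has the best pairwise record.

Oaxaca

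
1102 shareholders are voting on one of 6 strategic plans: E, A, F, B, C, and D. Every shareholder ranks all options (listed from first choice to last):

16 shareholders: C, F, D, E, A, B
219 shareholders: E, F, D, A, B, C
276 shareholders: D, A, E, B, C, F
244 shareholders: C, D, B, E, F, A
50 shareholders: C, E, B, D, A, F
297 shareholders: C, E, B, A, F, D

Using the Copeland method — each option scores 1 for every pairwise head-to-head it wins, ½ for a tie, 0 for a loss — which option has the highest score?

E: beats A, F, B, and D; loses to C → score 4.
A: beats F; loses to E, B, C, and D → score 1.
F: loses to E, A, B, C, and D → score 0.
B: beats A and F; loses to E, C, and D → score 2.
C: beats E, A, F, B, and D → score 5.
D: beats A, F, and B; loses to E and C → score 3.
C has the best pairwise record.

C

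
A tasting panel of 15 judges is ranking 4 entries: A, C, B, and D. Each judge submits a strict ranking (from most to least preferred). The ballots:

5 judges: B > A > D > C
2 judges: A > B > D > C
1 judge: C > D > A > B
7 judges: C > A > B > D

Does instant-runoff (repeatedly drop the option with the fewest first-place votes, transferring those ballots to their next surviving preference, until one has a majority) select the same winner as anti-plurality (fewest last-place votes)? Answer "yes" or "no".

Instant-runoff — R1 A 2, C 8, B 5, D 0 (C winner). Winner: C.
Anti-plurality — last-place votes: A 0, C 7, B 1, D 7. Winner: A.
The two methods disagree.

no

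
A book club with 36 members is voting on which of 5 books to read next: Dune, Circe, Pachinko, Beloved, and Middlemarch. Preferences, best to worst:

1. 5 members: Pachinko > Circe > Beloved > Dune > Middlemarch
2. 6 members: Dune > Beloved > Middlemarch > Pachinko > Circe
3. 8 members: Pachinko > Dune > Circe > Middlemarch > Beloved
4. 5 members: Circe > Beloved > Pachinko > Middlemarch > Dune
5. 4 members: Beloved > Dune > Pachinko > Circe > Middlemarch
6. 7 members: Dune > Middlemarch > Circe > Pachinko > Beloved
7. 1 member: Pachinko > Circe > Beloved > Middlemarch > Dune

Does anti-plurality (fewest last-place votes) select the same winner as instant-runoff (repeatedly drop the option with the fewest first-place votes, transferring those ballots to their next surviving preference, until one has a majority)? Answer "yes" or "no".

yes

Anti-plurality — last-place votes: Dune 6, Circe 6, Pachinko 0, Beloved 15, Middlemarch 9. Winner: Pachinko.
Instant-runoff — R1 Dune 13, Circe 5, Pachinko 14, Beloved 4, Middlemarch 0 (Middlemarch out); R2 Dune 13, Circe 5, Pachinko 14, Beloved 4 (Beloved out); R3 Dune 17, Circe 5, Pachinko 14 (Circe out); R4 Dune 17, Pachinko 19 (Pachinko winner). Winner: Pachinko.
The two methods agree.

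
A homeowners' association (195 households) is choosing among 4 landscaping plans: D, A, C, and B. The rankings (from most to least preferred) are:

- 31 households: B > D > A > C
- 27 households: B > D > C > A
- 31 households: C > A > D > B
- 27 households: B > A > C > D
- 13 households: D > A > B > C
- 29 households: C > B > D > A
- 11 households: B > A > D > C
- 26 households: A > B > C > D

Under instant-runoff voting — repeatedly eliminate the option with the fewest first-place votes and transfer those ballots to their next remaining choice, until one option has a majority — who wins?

Round 1: D 13, A 26, C 60, B 96. Eliminate D.
Round 2: A 39, C 60, B 96. Eliminate A.
Round 3: C 60, B 135. B has a majority.

B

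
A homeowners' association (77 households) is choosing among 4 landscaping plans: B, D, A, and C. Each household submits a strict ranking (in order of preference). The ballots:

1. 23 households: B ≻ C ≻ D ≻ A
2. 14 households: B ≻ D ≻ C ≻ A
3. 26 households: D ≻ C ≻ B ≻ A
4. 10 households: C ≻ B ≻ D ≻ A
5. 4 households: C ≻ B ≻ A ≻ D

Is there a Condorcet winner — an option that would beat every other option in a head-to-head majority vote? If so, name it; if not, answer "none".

Checking pairwise contests:
C beats B 40–37.
B beats D 51–26.
B beats A 77–0.
D beats C 40–37.
Every option loses at least one head-to-head, so there is no Condorcet winner.

none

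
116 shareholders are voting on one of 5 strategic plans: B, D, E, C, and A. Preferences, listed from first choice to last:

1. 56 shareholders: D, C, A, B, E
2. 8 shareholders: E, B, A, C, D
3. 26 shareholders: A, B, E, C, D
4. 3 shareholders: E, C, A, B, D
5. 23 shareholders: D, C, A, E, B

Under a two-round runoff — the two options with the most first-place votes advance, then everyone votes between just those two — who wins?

Round 1 first-place votes: B 0, D 79, E 11, C 0, A 26.
D and A advance.
Runoff: D is preferred to A by 79 voters; A by 37.
D wins the runoff.

D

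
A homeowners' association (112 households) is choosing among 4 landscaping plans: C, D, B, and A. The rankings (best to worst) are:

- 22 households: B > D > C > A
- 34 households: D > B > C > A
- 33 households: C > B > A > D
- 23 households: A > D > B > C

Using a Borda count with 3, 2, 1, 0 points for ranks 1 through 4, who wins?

B

C: 22·1 + 34·1 + 33·3 + 23·0 = 155
D: 22·2 + 34·3 + 33·0 + 23·2 = 192
B: 22·3 + 34·2 + 33·2 + 23·1 = 223
A: 22·0 + 34·0 + 33·1 + 23·3 = 102
B has the highest Borda score (223).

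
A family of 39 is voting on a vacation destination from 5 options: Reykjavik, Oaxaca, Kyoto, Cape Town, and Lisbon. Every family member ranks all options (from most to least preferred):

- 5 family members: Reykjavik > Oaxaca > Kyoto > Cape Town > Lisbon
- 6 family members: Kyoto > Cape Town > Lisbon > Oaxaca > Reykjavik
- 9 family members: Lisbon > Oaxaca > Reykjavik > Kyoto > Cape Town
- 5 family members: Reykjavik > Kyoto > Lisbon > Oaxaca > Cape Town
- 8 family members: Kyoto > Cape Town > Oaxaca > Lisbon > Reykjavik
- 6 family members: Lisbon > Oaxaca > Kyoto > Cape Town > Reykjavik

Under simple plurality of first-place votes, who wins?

First-place votes: Reykjavik 10, Oaxaca 0, Kyoto 14, Cape Town 0, Lisbon 15.
Lisbon has the most first-place votes.

Lisbon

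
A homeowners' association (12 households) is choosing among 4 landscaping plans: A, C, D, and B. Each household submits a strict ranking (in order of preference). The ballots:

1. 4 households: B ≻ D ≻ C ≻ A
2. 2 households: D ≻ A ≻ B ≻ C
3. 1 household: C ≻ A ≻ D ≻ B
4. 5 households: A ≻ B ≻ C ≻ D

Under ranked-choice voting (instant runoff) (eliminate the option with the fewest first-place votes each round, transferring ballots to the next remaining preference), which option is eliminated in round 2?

Round 1: A 5, C 1, D 2, B 4. Eliminate C.
Round 2: A 6, D 2, B 4. Eliminate D.

D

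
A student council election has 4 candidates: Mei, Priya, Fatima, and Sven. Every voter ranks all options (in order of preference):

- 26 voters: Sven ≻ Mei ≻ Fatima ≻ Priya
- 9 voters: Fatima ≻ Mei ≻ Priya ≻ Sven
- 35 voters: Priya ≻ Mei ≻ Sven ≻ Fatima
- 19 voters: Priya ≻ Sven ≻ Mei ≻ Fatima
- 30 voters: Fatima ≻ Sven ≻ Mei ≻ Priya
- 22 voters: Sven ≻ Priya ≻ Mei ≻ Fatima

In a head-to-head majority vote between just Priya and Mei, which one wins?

Priya

Voters preferring Priya to Mei: 76; preferring Mei to Priya: 65.
Priya wins the head-to-head.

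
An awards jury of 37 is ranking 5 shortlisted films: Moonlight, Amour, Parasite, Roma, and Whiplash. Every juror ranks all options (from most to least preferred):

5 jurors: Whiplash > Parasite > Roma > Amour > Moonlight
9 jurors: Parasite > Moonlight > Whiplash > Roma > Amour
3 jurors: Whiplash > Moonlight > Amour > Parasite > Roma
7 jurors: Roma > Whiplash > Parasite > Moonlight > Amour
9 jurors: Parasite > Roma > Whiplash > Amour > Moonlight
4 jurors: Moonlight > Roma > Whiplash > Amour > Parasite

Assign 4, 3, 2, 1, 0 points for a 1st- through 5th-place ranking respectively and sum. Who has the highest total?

Parasite

Moonlight: 5·0 + 9·3 + 3·3 + 7·1 + 9·0 + 4·4 = 59
Amour: 5·1 + 9·0 + 3·2 + 7·0 + 9·1 + 4·1 = 24
Parasite: 5·3 + 9·4 + 3·1 + 7·2 + 9·4 + 4·0 = 104
Roma: 5·2 + 9·1 + 3·0 + 7·4 + 9·3 + 4·3 = 86
Whiplash: 5·4 + 9·2 + 3·4 + 7·3 + 9·2 + 4·2 = 97
Parasite has the highest Borda score (104).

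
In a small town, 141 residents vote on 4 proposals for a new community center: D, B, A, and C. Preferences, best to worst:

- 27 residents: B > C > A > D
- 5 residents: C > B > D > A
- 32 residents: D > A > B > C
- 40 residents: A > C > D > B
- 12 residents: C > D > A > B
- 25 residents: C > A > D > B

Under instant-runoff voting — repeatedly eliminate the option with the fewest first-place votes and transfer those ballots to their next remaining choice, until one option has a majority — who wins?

A

Round 1: D 32, B 27, A 40, C 42. Eliminate B.
Round 2: D 32, A 40, C 69. Eliminate D.
Round 3: A 72, C 69. A has a majority.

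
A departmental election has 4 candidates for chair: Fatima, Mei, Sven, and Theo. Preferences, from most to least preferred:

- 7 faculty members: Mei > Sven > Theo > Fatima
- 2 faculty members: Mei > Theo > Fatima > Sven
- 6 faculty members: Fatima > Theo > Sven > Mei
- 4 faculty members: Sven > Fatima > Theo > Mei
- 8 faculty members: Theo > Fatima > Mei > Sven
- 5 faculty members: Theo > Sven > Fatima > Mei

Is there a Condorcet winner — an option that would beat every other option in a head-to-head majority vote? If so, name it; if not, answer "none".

Theo vs Fatima: 22–10 for Theo.
Theo vs Mei: 23–9 for Theo.
Theo vs Sven: 21–11 for Theo.
Theo beats every other option head-to-head.

Theo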